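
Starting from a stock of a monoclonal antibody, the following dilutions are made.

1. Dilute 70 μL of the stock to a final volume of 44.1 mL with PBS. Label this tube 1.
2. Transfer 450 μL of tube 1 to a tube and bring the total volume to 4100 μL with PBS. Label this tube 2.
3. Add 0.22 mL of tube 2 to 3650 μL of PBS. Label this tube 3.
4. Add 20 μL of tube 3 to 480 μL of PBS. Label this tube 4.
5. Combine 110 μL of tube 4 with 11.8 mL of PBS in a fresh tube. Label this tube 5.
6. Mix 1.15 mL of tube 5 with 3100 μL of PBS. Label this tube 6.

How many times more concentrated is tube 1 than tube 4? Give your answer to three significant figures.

4.01 × 10^3

Step 1: 70 μL brought to 44.1 mL → factor 44100/70 = 630
Step 2: 450 μL brought to 4100 μL → factor 4100/450 = 9.1111
Step 3: 0.22 mL + 3650 μL = 3.87 mL total → factor 3.87/0.22 = 17.591
Step 4: 20 μL + 480 μL = 500 μL total → factor 500/20 = 25
Dilution factor to tube 1 = 630; to tube 4 = 2.5243 × 10^6
[tube 1]/[tube 4] = (factor to tube 4)/(factor to tube 1) = 2.5243 × 10^6/630 = 4.01 × 10^3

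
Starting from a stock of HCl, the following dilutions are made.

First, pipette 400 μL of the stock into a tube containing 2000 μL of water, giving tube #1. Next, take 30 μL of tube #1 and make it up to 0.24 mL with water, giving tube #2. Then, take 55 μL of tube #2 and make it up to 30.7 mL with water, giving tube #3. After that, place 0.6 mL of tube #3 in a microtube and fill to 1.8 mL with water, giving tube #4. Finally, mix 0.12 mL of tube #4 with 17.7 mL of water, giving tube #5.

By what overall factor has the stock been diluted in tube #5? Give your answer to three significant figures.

1.19 × 10^7

Step 1: 400 μL + 2000 μL = 2400 μL total → factor 2400/400 = 6
Step 2: 30 μL brought to 0.24 mL → factor 240/30 = 8
Step 3: 55 μL brought to 30.7 mL → factor 30700/55 = 558.18
Step 4: 0.6 mL brought to 1.8 mL → factor 1.8/0.6 = 3
Step 5: 0.12 mL + 17.7 mL = 17.82 mL total → factor 17.82/0.12 = 148.5
Overall dilution factor = 6 × 8 × 558.18 × 3 × 148.5 = 1.1936 × 10^7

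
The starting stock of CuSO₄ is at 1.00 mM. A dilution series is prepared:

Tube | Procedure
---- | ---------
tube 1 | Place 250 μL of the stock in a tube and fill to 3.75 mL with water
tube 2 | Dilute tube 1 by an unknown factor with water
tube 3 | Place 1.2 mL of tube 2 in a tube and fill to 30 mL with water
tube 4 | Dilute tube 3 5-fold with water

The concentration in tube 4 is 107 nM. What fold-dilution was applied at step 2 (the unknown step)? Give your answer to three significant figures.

4.98-fold

Step 1: 250 μL brought to 3.75 mL → factor 3750/250 = 15
Step 2: unknown factor x
Step 3: 1.2 mL brought to 30 mL → factor 30/1.2 = 25
Step 4: 5-fold → factor 5
Product of known-step factors = 1875
Overall factor = 1.00 mM / (107 nM) = 9345.8
x = 9345.8 / 1875 = 4.98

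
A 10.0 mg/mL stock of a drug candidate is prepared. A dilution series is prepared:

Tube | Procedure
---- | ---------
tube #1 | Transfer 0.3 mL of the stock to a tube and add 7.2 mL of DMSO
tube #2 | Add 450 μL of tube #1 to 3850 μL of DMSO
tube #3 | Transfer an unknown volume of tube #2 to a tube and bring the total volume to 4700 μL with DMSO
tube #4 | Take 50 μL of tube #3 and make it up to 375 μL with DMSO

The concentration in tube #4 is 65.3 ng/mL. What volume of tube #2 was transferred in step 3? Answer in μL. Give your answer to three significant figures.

55.0 μL

Step 1: 0.3 mL + 7.2 mL = 7.5 mL total → factor 7.5/0.3 = 25
Step 2: 450 μL + 3850 μL = 4300 μL total → factor 4300/450 = 9.5556
Step 3: v brought to 4700 μL → factor = 4700 μL/v
Step 4: 50 μL brought to 375 μL → factor 375/50 = 7.5
Product of known-step factors = 1791.7
Overall factor = 10.0 mg/mL / (65.3 ng/mL) = 1.5314 × 10^5
Step-3 factor = 1.5314 × 10^5 / 1791.7 = 85.473
v = 4700 μL / 85.473 = 55.0 μL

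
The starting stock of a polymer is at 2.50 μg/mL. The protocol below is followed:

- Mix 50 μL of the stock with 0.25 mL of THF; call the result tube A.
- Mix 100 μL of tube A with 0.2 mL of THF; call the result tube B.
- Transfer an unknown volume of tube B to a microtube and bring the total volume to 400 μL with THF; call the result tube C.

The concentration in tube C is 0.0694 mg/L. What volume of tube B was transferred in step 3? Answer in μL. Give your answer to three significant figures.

200 μL

Step 1: 50 μL + 0.25 mL = 300 μL total → factor 300/50 = 6
Step 2: 100 μL + 0.2 mL = 300 μL total → factor 300/100 = 3
Step 3: v brought to 400 μL → factor = 400 μL/v
Product of known-step factors = 18
Overall factor = 2.50 μg/mL / (0.0694 mg/L) = 36.023
Step-3 factor = 36.023 / 18 = 2.0013
v = 400 μL / 2.0013 = 200 μL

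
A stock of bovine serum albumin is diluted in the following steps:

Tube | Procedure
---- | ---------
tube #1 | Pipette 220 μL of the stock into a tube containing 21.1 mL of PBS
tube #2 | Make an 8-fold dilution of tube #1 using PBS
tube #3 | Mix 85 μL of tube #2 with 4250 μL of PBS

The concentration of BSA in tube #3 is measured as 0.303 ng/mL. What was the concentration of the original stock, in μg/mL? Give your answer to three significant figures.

12.0 μg/mL

Step 1: 220 μL + 21.1 mL = 21320 μL total → factor 21320/220 = 96.909
Step 2: 8-fold → factor 8
Step 3: 85 μL + 4250 μL = 4335 μL total → factor 4335/85 = 51
Overall dilution factor = 96.909 × 8 × 51 = 39539
Stock = 0.303 ng/mL × 39539 = 1.198 × 10^4 ng/mL = 12.0 μg/mL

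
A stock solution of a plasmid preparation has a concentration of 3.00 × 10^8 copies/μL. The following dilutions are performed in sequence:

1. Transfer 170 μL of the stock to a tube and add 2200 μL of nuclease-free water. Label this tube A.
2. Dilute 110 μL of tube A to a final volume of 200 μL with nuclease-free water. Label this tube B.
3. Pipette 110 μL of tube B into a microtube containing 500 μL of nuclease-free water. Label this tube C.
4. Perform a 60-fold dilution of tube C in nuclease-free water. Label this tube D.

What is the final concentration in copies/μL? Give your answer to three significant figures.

Step 1: 170 μL + 2200 μL = 2370 μL total → factor 2370/170 = 13.941
Step 2: 110 μL brought to 200 μL → factor 200/110 = 1.8182
Step 3: 110 μL + 500 μL = 610 μL total → factor 610/110 = 5.5455
Step 4: 60-fold → factor 60
Overall dilution factor = 13.941 × 1.8182 × 5.5455 × 60 = 8433.8
Final = 3.00 × 10^8 copies/μL / 8433.8 = 3.56 × 10^4 copies/μL

3.56 × 10^4 copies/μL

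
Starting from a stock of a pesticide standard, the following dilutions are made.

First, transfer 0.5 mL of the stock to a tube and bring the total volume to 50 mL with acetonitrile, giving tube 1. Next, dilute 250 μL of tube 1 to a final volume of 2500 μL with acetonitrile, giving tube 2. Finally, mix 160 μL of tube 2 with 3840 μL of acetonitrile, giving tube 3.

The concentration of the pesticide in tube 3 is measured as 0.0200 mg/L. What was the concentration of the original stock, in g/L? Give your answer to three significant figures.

0.500 g/L

Step 1: 0.5 mL brought to 50 mL → factor 50/0.5 = 100
Step 2: 250 μL brought to 2500 μL → factor 2500/250 = 10
Step 3: 160 μL + 3840 μL = 4000 μL total → factor 4000/160 = 25
Overall dilution factor = 100 × 10 × 25 = 25000
Stock = 0.0200 mg/L × 25000 = 500.0 mg/L = 0.500 g/L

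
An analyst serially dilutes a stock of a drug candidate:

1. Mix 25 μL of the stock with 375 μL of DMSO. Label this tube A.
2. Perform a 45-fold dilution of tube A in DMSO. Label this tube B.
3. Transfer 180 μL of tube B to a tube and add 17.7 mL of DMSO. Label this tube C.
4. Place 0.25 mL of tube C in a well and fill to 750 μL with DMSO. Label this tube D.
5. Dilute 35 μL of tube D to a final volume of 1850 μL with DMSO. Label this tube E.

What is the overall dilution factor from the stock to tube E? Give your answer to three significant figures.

Step 1: 25 μL + 375 μL = 400 μL total → factor 400/25 = 16
Step 2: 45-fold → factor 45
Step 3: 180 μL + 17.7 mL = 17880 μL total → factor 17880/180 = 99.333
Step 4: 0.25 mL brought to 750 μL → factor 0.75/0.25 = 3
Step 5: 35 μL brought to 1850 μL → factor 1850/35 = 52.857
Overall dilution factor = 16 × 45 × 99.333 × 3 × 52.857 = 1.1341 × 10^7

1.13 × 10^7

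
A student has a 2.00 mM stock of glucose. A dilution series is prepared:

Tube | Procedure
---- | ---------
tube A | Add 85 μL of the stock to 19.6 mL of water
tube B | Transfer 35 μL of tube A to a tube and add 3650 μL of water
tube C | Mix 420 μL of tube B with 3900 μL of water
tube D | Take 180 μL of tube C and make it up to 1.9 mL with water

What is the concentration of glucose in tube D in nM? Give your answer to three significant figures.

Step 1: 85 μL + 19.6 mL = 19685 μL total → factor 19685/85 = 231.59
Step 2: 35 μL + 3650 μL = 3685 μL total → factor 3685/35 = 105.29
Step 3: 420 μL + 3900 μL = 4320 μL total → factor 4320/420 = 10.286
Step 4: 180 μL brought to 1.9 mL → factor 1900/180 = 10.556
Overall dilution factor = 231.59 × 105.29 × 10.286 × 10.556 = 2.6473 × 10^6
Final = 2.00 mM / 2.6473 × 10^6 = 7.555 × 10^-7 mM = 0.755 nM

0.755 nM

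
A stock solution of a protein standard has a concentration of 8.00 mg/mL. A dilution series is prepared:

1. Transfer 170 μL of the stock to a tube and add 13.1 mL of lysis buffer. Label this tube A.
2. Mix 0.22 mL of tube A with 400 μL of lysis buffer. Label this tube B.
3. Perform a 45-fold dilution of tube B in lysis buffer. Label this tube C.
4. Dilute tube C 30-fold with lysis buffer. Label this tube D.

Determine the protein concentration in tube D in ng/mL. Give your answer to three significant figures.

26.9 ng/mL

Step 1: 170 μL + 13.1 mL = 13270 μL total → factor 13270/170 = 78.059
Step 2: 0.22 mL + 400 μL = 0.62 mL total → factor 0.62/0.22 = 2.8182
Step 3: 45-fold → factor 45
Step 4: 30-fold → factor 30
Overall dilution factor = 78.059 × 2.8182 × 45 × 30 = 2.9698 × 10^5
Final = 8.00 mg/mL / 2.9698 × 10^5 = 2.694 × 10^-5 mg/mL = 26.9 ng/mL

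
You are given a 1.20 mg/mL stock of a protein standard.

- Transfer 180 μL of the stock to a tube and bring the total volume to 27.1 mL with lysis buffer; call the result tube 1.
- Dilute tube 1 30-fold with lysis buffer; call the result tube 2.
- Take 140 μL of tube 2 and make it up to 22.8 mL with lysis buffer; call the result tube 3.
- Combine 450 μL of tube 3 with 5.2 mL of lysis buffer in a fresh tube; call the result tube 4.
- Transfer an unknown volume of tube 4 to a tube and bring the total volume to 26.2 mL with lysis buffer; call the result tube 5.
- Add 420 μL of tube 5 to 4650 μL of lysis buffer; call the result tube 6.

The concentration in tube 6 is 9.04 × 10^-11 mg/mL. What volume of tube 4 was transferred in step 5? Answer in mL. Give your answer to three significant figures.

Step 1: 180 μL brought to 27.1 mL → factor 27100/180 = 150.56
Step 2: 30-fold → factor 30
Step 3: 140 μL brought to 22.8 mL → factor 22800/140 = 162.86
Step 4: 450 μL + 5.2 mL = 5650 μL total → factor 5650/450 = 12.556
Step 5: v brought to 26.2 mL → factor = 26.2 mL/v
Step 6: 420 μL + 4650 μL = 5070 μL total → factor 5070/420 = 12.071
Product of known-step factors = 1.1149 × 10^8
Overall factor = 1.20 mg/mL / (9.04 × 10^-11 mg/mL) = 1.3274 × 10^10
Step-5 factor = 1.3274 × 10^10 / 1.1149 × 10^8 = 119.07
v = 26.2 mL / 119.07 = 0.220 mL

0.220 mL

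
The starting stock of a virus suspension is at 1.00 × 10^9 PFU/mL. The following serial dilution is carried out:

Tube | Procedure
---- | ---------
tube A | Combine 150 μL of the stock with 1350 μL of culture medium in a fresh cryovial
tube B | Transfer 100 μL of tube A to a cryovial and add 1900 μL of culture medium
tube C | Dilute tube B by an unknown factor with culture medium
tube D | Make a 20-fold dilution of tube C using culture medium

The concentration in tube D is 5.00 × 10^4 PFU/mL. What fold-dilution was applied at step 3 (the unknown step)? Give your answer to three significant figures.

Step 1: 150 μL + 1350 μL = 1500 μL total → factor 1500/150 = 10
Step 2: 100 μL + 1900 μL = 2000 μL total → factor 2000/100 = 20
Step 3: unknown factor x
Step 4: 20-fold → factor 20
Product of known-step factors = 4000
Overall factor = 1.00 × 10^9 PFU/mL / (5.00 × 10^4 PFU/mL) = 20000
x = 20000 / 4000 = 5.00

5.00-fold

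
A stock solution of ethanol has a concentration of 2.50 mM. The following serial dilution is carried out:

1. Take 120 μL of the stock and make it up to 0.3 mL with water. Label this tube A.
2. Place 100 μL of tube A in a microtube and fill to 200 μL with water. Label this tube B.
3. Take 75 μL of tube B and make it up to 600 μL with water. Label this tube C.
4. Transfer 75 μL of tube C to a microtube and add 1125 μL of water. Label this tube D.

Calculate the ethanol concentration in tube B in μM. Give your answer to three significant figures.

500 μM

Step 1: 120 μL brought to 0.3 mL → factor 300/120 = 2.5
Step 2: 100 μL brought to 200 μL → factor 200/100 = 2
Dilution factor through tube B = 2.5 × 2 = 5
[tube B] = 2.50 mM / 5 = 0.5000 mM = 500 μM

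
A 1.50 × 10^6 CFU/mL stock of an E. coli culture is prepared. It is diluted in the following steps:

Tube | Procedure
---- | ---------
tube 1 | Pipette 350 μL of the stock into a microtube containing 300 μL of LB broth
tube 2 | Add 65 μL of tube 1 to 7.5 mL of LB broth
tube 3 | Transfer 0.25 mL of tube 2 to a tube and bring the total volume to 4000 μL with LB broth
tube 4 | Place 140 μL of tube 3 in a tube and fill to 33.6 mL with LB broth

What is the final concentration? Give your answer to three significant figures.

Step 1: 350 μL + 300 μL = 650 μL total → factor 650/350 = 1.8571
Step 2: 65 μL + 7.5 mL = 7565 μL total → factor 7565/65 = 116.38
Step 3: 0.25 mL brought to 4000 μL → factor 4/0.25 = 16
Step 4: 140 μL brought to 33.6 mL → factor 33600/140 = 240
Overall dilution factor = 1.8571 × 116.38 × 16 × 240 = 8.2999 × 10^5
Final = 1.50 × 10^6 CFU/mL / 8.2999 × 10^5 = 1.81 CFU/mL

1.81 CFU/mL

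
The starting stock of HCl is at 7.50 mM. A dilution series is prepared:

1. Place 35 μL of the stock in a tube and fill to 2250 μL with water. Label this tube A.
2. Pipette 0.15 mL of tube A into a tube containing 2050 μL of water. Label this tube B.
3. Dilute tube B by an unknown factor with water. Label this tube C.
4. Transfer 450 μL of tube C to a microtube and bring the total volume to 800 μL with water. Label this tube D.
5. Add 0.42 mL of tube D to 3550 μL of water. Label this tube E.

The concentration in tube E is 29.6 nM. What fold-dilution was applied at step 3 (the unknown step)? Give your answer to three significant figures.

16.0-fold

Step 1: 35 μL brought to 2250 μL → factor 2250/35 = 64.286
Step 2: 0.15 mL + 2050 μL = 2.2 mL total → factor 2.2/0.15 = 14.667
Step 3: unknown factor x
Step 4: 450 μL brought to 800 μL → factor 800/450 = 1.7778
Step 5: 0.42 mL + 3550 μL = 3.97 mL total → factor 3.97/0.42 = 9.4524
Product of known-step factors = 15844
Overall factor = 7.50 mM / (29.6 nM) = 2.5338 × 10^5
x = 2.5338 × 10^5 / 15844 = 16.0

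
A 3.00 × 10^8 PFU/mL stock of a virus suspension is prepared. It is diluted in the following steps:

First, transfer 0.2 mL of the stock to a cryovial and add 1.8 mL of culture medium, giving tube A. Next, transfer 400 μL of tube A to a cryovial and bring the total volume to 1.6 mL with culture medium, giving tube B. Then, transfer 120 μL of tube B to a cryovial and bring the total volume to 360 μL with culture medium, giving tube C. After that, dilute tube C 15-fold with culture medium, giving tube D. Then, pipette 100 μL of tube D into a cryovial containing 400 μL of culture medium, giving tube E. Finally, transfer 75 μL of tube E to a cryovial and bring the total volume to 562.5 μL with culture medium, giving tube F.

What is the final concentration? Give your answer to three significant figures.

Step 1: 0.2 mL + 1.8 mL = 2 mL total → factor 2/0.2 = 10
Step 2: 400 μL brought to 1.6 mL → factor 1600/400 = 4
Step 3: 120 μL brought to 360 μL → factor 360/120 = 3
Step 4: 15-fold → factor 15
Step 5: 100 μL + 400 μL = 500 μL total → factor 500/100 = 5
Step 6: 75 μL brought to 562.5 μL → factor 562.5/75 = 7.5
Overall dilution factor = 10 × 4 × 3 × 15 × 5 × 7.5 = 67500
Final = 3.00 × 10^8 PFU/mL / 67500 = 4.44 × 10^3 PFU/mL

4.44 × 10^3 PFU/mL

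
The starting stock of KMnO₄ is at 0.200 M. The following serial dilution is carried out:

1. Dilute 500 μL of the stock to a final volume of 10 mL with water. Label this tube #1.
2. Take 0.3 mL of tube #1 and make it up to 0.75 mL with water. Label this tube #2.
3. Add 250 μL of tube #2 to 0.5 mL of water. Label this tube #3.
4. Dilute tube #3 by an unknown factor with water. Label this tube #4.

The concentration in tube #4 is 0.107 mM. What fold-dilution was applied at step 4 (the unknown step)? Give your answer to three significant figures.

12.5-fold

Step 1: 500 μL brought to 10 mL → factor 10000/500 = 20
Step 2: 0.3 mL brought to 0.75 mL → factor 0.75/0.3 = 2.5
Step 3: 250 μL + 0.5 mL = 750 μL total → factor 750/250 = 3
Step 4: unknown factor x
Product of known-step factors = 150
Overall factor = 0.200 M / (0.107 mM) = 1869.2
x = 1869.2 / 150 = 12.5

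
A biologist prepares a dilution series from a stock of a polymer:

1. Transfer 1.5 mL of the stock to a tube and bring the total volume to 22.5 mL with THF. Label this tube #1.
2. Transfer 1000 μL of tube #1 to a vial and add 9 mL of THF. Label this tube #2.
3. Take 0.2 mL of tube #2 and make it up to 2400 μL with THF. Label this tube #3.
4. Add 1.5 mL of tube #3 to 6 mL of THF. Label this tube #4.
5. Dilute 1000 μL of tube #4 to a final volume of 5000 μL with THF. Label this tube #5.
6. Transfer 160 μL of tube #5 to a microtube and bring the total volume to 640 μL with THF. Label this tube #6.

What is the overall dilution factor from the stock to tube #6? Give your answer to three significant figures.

Step 1: 1.5 mL brought to 22.5 mL → factor 22.5/1.5 = 15
Step 2: 1000 μL + 9 mL = 10000 μL total → factor 10000/1000 = 10
Step 3: 0.2 mL brought to 2400 μL → factor 2.4/0.2 = 12
Step 4: 1.5 mL + 6 mL = 7.5 mL total → factor 7.5/1.5 = 5
Step 5: 1000 μL brought to 5000 μL → factor 5000/1000 = 5
Step 6: 160 μL brought to 640 μL → factor 640/160 = 4
Overall dilution factor = 15 × 10 × 12 × 5 × 5 × 4 = 1.8 × 10^5

1.80 × 10^5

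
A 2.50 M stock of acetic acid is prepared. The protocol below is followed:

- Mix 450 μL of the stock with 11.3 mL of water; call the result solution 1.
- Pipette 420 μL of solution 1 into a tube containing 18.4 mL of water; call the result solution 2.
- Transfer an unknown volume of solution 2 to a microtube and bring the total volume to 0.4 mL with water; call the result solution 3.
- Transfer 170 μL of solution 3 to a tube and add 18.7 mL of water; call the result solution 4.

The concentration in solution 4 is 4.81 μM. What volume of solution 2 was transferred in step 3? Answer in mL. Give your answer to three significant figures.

Step 1: 450 μL + 11.3 mL = 11750 μL total → factor 11750/450 = 26.111
Step 2: 420 μL + 18.4 mL = 18820 μL total → factor 18820/420 = 44.81
Step 3: v brought to 0.4 mL → factor = 0.4 mL/v
Step 4: 170 μL + 18.7 mL = 18870 μL total → factor 18870/170 = 111
Product of known-step factors = 1.2987 × 10^5
Overall factor = 2.50 M / (4.81 μM) = 5.1975 × 10^5
Step-3 factor = 5.1975 × 10^5 / 1.2987 × 10^5 = 4.002
v = 0.4 mL / 4.002 = 0.100 mL

0.100 mL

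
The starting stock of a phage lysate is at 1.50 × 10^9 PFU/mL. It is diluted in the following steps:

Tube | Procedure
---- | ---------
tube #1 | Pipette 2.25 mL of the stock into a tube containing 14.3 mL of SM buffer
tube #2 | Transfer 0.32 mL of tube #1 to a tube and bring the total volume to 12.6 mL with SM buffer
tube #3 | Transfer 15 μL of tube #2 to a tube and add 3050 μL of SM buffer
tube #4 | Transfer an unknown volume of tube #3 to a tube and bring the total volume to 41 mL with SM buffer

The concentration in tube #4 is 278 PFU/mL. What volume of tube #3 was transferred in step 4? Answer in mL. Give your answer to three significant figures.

Step 1: 2.25 mL + 14.3 mL = 16.55 mL total → factor 16.55/2.25 = 7.3556
Step 2: 0.32 mL brought to 12.6 mL → factor 12.6/0.32 = 39.375
Step 3: 15 μL + 3050 μL = 3065 μL total → factor 3065/15 = 204.33
Step 4: v brought to 41 mL → factor = 41 mL/v
Product of known-step factors = 59180
Overall factor = 1.50 × 10^9 PFU/mL / (278 PFU/mL) = 5.3957 × 10^6
Step-4 factor = 5.3957 × 10^6 / 59180 = 91.174
v = 41 mL / 91.174 = 0.450 mL

0.450 mL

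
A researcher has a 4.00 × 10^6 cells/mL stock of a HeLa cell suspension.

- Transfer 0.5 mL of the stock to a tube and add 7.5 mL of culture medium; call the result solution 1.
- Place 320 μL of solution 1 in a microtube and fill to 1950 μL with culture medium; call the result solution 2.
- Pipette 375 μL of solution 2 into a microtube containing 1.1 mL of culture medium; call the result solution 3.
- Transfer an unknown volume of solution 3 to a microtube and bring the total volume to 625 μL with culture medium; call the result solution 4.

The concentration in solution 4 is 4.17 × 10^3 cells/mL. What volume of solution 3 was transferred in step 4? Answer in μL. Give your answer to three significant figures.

Step 1: 0.5 mL + 7.5 mL = 8 mL total → factor 8/0.5 = 16
Step 2: 320 μL brought to 1950 μL → factor 1950/320 = 6.0938
Step 3: 375 μL + 1.1 mL = 1475 μL total → factor 1475/375 = 3.9333
Step 4: v brought to 625 μL → factor = 625 μL/v
Product of known-step factors = 383.5
Overall factor = 4.00 × 10^6 cells/mL / (4.17 × 10^3 cells/mL) = 959.23
Step-4 factor = 959.23 / 383.5 = 2.5013
v = 625 μL / 2.5013 = 250 μL

250 μL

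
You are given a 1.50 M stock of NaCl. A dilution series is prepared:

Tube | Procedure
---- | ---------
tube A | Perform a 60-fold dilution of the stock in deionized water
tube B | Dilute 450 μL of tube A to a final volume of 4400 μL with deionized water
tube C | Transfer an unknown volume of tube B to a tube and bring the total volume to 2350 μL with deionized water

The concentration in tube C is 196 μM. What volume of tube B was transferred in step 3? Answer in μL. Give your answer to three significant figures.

Step 1: 60-fold → factor 60
Step 2: 450 μL brought to 4400 μL → factor 4400/450 = 9.7778
Step 3: v brought to 2350 μL → factor = 2350 μL/v
Product of known-step factors = 586.67
Overall factor = 1.50 M / (196 μM) = 7653.1
Step-3 factor = 7653.1 / 586.67 = 13.045
v = 2350 μL / 13.045 = 180 μL

180 μL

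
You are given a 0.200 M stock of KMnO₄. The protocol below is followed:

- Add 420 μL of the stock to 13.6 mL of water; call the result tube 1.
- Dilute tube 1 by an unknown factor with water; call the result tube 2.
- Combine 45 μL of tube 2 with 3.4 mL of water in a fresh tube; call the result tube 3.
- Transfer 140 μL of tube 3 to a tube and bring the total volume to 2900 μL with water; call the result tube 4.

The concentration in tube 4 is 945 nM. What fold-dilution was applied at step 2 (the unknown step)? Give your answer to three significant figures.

Step 1: 420 μL + 13.6 mL = 14020 μL total → factor 14020/420 = 33.381
Step 2: unknown factor x
Step 3: 45 μL + 3.4 mL = 3445 μL total → factor 3445/45 = 76.556
Step 4: 140 μL brought to 2900 μL → factor 2900/140 = 20.714
Product of known-step factors = 52935
Overall factor = 0.200 M / (945 nM) = 2.1164 × 10^5
x = 2.1164 × 10^5 / 52935 = 4.00

4.00-fold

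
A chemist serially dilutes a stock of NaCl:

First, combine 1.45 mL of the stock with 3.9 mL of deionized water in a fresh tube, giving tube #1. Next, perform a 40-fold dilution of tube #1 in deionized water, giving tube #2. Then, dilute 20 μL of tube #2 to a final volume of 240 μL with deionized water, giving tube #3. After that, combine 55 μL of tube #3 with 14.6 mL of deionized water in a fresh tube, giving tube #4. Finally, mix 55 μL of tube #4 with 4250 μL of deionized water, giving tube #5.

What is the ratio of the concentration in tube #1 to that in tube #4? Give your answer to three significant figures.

1.28 × 10^5

Step 1: 1.45 mL + 3.9 mL = 5.35 mL total → factor 5.35/1.45 = 3.6897
Step 2: 40-fold → factor 40
Step 3: 20 μL brought to 240 μL → factor 240/20 = 12
Step 4: 55 μL + 14.6 mL = 14655 μL total → factor 14655/55 = 266.45
Dilution factor to tube #1 = 3.6897; to tube #4 = 4.719 × 10^5
[tube #1]/[tube #4] = (factor to tube #4)/(factor to tube #1) = 4.719 × 10^5/3.6897 = 1.28 × 10^5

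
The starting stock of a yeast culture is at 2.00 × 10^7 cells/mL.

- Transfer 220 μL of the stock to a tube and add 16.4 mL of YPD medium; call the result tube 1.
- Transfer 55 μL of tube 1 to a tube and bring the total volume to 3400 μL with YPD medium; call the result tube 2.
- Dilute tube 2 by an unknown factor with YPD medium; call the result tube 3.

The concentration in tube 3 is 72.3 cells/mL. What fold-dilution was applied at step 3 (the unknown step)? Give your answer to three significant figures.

Step 1: 220 μL + 16.4 mL = 16620 μL total → factor 16620/220 = 75.545
Step 2: 55 μL brought to 3400 μL → factor 3400/55 = 61.818
Step 3: unknown factor x
Product of known-step factors = 4670.1
Overall factor = 2.00 × 10^7 cells/mL / (72.3 cells/mL) = 2.7663 × 10^5
x = 2.7663 × 10^5 / 4670.1 = 59.2

59.2-fold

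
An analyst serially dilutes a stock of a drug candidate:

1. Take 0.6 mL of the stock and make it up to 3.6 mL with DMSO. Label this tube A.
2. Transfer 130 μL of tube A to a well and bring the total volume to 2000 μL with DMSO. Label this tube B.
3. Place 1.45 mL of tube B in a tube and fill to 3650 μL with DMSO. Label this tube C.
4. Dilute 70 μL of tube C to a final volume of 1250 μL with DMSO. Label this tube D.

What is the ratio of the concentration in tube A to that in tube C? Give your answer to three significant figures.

38.7

Step 1: 0.6 mL brought to 3.6 mL → factor 3.6/0.6 = 6
Step 2: 130 μL brought to 2000 μL → factor 2000/130 = 15.385
Step 3: 1.45 mL brought to 3650 μL → factor 3.65/1.45 = 2.5172
Dilution factor to tube A = 6; to tube C = 232.36
[tube A]/[tube C] = (factor to tube C)/(factor to tube A) = 232.36/6 = 38.7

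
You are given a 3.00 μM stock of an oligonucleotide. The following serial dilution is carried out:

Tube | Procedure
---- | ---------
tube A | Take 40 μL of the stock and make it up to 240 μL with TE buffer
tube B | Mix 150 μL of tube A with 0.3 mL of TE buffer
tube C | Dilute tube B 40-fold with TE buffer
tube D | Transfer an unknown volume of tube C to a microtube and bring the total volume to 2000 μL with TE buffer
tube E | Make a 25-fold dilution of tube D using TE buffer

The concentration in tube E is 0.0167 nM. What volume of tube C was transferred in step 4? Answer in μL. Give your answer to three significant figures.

200 μL

Step 1: 40 μL brought to 240 μL → factor 240/40 = 6
Step 2: 150 μL + 0.3 mL = 450 μL total → factor 450/150 = 3
Step 3: 40-fold → factor 40
Step 4: v brought to 2000 μL → factor = 2000 μL/v
Step 5: 25-fold → factor 25
Product of known-step factors = 18000
Overall factor = 3.00 μM / (0.0167 nM) = 1.7964 × 10^5
Step-4 factor = 1.7964 × 10^5 / 18000 = 9.98
v = 2000 μL / 9.98 = 200 μL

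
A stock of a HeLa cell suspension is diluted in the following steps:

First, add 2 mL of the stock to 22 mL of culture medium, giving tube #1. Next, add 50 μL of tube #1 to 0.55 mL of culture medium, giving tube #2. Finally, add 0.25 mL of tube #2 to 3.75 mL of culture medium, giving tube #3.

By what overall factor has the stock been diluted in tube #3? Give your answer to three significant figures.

Step 1: 2 mL + 22 mL = 24 mL total → factor 24/2 = 12
Step 2: 50 μL + 0.55 mL = 600 μL total → factor 600/50 = 12
Step 3: 0.25 mL + 3.75 mL = 4 mL total → factor 4/0.25 = 16
Overall dilution factor = 12 × 12 × 16 = 2304

2.30 × 10^3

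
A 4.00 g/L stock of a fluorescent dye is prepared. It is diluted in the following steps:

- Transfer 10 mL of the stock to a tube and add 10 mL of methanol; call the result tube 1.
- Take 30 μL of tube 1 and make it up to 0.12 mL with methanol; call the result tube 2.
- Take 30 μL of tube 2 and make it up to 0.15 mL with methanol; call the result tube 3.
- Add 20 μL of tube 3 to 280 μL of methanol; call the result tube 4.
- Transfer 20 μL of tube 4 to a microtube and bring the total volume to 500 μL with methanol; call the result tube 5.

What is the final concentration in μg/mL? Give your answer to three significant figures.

Step 1: 10 mL + 10 mL = 20 mL total → factor 20/10 = 2
Step 2: 30 μL brought to 0.12 mL → factor 120/30 = 4
Step 3: 30 μL brought to 0.15 mL → factor 150/30 = 5
Step 4: 20 μL + 280 μL = 300 μL total → factor 300/20 = 15
Step 5: 20 μL brought to 500 μL → factor 500/20 = 25
Overall dilution factor = 2 × 4 × 5 × 15 × 25 = 15000
Final = 4.00 g/L / 15000 = 0.0002667 g/L = 0.267 μg/mL

0.267 μg/mL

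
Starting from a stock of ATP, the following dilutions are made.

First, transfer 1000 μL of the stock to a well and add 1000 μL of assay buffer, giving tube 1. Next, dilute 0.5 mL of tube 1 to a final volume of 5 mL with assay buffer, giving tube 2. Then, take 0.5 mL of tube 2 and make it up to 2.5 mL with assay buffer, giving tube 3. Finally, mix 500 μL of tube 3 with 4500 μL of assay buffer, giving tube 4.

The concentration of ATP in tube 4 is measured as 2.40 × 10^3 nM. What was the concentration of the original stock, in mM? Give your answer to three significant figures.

2.40 mM

Step 1: 1000 μL + 1000 μL = 2000 μL total → factor 2000/1000 = 2
Step 2: 0.5 mL brought to 5 mL → factor 5/0.5 = 10
Step 3: 0.5 mL brought to 2.5 mL → factor 2.5/0.5 = 5
Step 4: 500 μL + 4500 μL = 5000 μL total → factor 5000/500 = 10
Overall dilution factor = 2 × 10 × 5 × 10 = 1000
Stock = 2.40 × 10^3 nM × 1000 = 2.400 × 10^6 nM = 2.40 mM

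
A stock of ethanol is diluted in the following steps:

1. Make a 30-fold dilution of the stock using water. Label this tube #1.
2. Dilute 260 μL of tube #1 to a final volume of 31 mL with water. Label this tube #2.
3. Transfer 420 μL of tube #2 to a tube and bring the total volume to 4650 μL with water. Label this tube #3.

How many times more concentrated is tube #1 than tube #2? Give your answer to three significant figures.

Step 1: 30-fold → factor 30
Step 2: 260 μL brought to 31 mL → factor 31000/260 = 119.23
Dilution factor to tube #1 = 30; to tube #2 = 3576.9
[tube #1]/[tube #2] = (factor to tube #2)/(factor to tube #1) = 3576.9/30 = 119

119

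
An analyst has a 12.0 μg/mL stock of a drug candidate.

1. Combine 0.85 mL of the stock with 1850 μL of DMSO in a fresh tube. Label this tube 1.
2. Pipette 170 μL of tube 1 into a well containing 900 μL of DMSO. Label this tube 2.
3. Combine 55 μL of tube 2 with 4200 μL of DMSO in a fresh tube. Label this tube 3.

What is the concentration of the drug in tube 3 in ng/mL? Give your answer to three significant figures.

7.76 ng/mL

Step 1: 0.85 mL + 1850 μL = 2.7 mL total → factor 2.7/0.85 = 3.1765
Step 2: 170 μL + 900 μL = 1070 μL total → factor 1070/170 = 6.2941
Step 3: 55 μL + 4200 μL = 4255 μL total → factor 4255/55 = 77.364
Overall dilution factor = 3.1765 × 6.2941 × 77.364 = 1546.7
Final = 12.0 μg/mL / 1546.7 = 0.007758 μg/mL = 7.76 ng/mL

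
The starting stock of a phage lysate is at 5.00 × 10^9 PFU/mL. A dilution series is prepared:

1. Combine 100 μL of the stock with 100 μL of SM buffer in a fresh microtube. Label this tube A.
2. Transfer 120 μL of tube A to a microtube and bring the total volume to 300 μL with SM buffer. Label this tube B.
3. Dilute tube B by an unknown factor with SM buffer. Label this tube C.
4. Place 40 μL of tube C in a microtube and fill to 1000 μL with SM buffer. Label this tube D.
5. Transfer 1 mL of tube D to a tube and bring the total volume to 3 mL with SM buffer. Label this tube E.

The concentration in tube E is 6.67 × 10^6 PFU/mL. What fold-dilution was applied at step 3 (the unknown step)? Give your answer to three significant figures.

2.00-fold

Step 1: 100 μL + 100 μL = 200 μL total → factor 200/100 = 2
Step 2: 120 μL brought to 300 μL → factor 300/120 = 2.5
Step 3: unknown factor x
Step 4: 40 μL brought to 1000 μL → factor 1000/40 = 25
Step 5: 1 mL brought to 3 mL → factor 3/1 = 3
Product of known-step factors = 375
Overall factor = 5.00 × 10^9 PFU/mL / (6.67 × 10^6 PFU/mL) = 749.63
x = 749.63 / 375 = 2.00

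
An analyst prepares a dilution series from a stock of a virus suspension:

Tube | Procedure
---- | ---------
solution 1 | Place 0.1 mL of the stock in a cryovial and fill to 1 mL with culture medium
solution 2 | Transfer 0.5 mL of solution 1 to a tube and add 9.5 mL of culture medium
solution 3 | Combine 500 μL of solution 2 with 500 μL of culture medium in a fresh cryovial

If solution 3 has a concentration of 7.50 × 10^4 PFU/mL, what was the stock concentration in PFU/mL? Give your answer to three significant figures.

Step 1: 0.1 mL brought to 1 mL → factor 1/0.1 = 10
Step 2: 0.5 mL + 9.5 mL = 10 mL total → factor 10/0.5 = 20
Step 3: 500 μL + 500 μL = 1000 μL total → factor 1000/500 = 2
Overall dilution factor = 10 × 20 × 2 = 400
Stock = 7.50 × 10^4 PFU/mL × 400 = 3.00 × 10^7 PFU/mL

3.00 × 10^7 PFU/mL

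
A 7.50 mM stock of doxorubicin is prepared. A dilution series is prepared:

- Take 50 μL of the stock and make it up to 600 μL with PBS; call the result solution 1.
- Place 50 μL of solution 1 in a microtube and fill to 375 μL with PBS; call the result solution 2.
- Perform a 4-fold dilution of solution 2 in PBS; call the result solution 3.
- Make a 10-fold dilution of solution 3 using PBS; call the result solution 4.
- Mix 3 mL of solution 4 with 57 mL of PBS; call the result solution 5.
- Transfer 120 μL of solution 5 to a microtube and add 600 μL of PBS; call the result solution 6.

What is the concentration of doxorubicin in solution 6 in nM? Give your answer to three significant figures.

17.4 nM

Step 1: 50 μL brought to 600 μL → factor 600/50 = 12
Step 2: 50 μL brought to 375 μL → factor 375/50 = 7.5
Step 3: 4-fold → factor 4
Step 4: 10-fold → factor 10
Step 5: 3 mL + 57 mL = 60 mL total → factor 60/3 = 20
Step 6: 120 μL + 600 μL = 720 μL total → factor 720/120 = 6
Overall dilution factor = 12 × 7.5 × 4 × 10 × 20 × 6 = 4.32 × 10^5
Final = 7.50 mM / 4.32 × 10^5 = 1.736 × 10^-5 mM = 17.4 nM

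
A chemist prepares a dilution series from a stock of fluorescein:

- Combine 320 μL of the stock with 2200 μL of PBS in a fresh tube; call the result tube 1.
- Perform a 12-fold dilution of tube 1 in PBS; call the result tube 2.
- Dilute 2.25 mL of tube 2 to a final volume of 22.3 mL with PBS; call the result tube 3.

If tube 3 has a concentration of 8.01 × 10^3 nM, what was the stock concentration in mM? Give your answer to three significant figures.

Step 1: 320 μL + 2200 μL = 2520 μL total → factor 2520/320 = 7.875
Step 2: 12-fold → factor 12
Step 3: 2.25 mL brought to 22.3 mL → factor 22.3/2.25 = 9.9111
Overall dilution factor = 7.875 × 12 × 9.9111 = 936.6
Stock = 8.01 × 10^3 nM × 936.6 = 7.502 × 10^6 nM = 7.50 mM

7.50 mM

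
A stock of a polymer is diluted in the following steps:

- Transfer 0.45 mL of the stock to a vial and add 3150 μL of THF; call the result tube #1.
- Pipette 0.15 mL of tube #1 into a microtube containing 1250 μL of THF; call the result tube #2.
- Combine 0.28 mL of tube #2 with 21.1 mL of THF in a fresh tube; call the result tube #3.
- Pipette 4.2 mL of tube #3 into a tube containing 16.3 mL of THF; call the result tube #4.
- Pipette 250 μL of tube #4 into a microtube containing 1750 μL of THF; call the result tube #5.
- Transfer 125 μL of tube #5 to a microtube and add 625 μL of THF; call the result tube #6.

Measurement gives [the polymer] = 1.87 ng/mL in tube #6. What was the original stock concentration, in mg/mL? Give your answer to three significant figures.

Step 1: 0.45 mL + 3150 μL = 3.6 mL total → factor 3.6/0.45 = 8
Step 2: 0.15 mL + 1250 μL = 1.4 mL total → factor 1.4/0.15 = 9.3333
Step 3: 0.28 mL + 21.1 mL = 21.38 mL total → factor 21.38/0.28 = 76.357
Step 4: 4.2 mL + 16.3 mL = 20.5 mL total → factor 20.5/4.2 = 4.881
Step 5: 250 μL + 1750 μL = 2000 μL total → factor 2000/250 = 8
Step 6: 125 μL + 625 μL = 750 μL total → factor 750/125 = 6
Overall dilution factor = 8 × 9.3333 × 76.357 × 4.881 × 8 × 6 = 1.3357 × 10^6
Stock = 1.87 ng/mL × 1.3357 × 10^6 = 2.498 × 10^6 ng/mL = 2.50 mg/mL

2.50 mg/mL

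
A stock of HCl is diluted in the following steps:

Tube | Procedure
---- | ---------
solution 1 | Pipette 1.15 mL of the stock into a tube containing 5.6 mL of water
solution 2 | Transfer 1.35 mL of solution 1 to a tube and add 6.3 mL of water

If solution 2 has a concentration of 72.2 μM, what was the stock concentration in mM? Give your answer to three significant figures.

Step 1: 1.15 mL + 5.6 mL = 6.75 mL total → factor 6.75/1.15 = 5.8696
Step 2: 1.35 mL + 6.3 mL = 7.65 mL total → factor 7.65/1.35 = 5.6667
Overall dilution factor = 5.8696 × 5.6667 = 33.261
Stock = 72.2 μM × 33.261 = 2401 μM = 2.40 mM

2.40 mM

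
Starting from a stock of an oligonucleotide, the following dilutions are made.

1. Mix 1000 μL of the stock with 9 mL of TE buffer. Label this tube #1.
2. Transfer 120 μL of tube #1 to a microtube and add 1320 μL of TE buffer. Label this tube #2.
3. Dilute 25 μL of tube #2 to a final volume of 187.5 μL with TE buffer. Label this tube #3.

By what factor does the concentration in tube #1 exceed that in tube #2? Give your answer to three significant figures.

12.0

Step 1: 1000 μL + 9 mL = 10000 μL total → factor 10000/1000 = 10
Step 2: 120 μL + 1320 μL = 1440 μL total → factor 1440/120 = 12
Dilution factor to tube #1 = 10; to tube #2 = 120
[tube #1]/[tube #2] = (factor to tube #2)/(factor to tube #1) = 120/10 = 12.0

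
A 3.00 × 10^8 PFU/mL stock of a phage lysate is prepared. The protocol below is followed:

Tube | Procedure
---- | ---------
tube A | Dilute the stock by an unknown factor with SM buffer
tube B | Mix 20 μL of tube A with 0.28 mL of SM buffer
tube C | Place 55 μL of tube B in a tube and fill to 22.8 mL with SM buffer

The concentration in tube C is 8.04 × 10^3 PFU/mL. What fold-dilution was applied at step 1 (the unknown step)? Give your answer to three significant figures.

Step 1: unknown factor x
Step 2: 20 μL + 0.28 mL = 300 μL total → factor 300/20 = 15
Step 3: 55 μL brought to 22.8 mL → factor 22800/55 = 414.55
Product of known-step factors = 6218.2
Overall factor = 3.00 × 10^8 PFU/mL / (8.04 × 10^3 PFU/mL) = 37313
x = 37313 / 6218.2 = 6.00

6.00-fold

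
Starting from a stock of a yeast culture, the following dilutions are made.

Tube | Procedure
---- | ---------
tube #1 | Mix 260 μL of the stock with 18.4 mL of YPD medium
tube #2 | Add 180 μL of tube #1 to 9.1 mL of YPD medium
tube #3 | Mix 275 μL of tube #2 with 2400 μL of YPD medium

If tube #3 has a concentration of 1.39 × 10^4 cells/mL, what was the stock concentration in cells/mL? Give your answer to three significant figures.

Step 1: 260 μL + 18.4 mL = 18660 μL total → factor 18660/260 = 71.769
Step 2: 180 μL + 9.1 mL = 9280 μL total → factor 9280/180 = 51.556
Step 3: 275 μL + 2400 μL = 2675 μL total → factor 2675/275 = 9.7273
Overall dilution factor = 71.769 × 51.556 × 9.7273 = 35992
Stock = 1.39 × 10^4 cells/mL × 35992 = 5.00 × 10^8 cells/mL

5.00 × 10^8 cells/mL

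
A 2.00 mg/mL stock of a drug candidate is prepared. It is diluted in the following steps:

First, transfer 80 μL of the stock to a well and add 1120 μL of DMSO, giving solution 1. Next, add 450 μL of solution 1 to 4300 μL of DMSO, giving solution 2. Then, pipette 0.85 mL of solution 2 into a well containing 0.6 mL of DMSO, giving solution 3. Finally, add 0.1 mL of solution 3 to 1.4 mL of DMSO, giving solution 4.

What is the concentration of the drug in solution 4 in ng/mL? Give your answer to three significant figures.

494 ng/mL

Step 1: 80 μL + 1120 μL = 1200 μL total → factor 1200/80 = 15
Step 2: 450 μL + 4300 μL = 4750 μL total → factor 4750/450 = 10.556
Step 3: 0.85 mL + 0.6 mL = 1.45 mL total → factor 1.45/0.85 = 1.7059
Step 4: 0.1 mL + 1.4 mL = 1.5 mL total → factor 1.5/0.1 = 15
Overall dilution factor = 15 × 10.556 × 1.7059 × 15 = 4051.5
Final = 2.00 mg/mL / 4051.5 = 0.0004936 mg/mL = 494 ng/mL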